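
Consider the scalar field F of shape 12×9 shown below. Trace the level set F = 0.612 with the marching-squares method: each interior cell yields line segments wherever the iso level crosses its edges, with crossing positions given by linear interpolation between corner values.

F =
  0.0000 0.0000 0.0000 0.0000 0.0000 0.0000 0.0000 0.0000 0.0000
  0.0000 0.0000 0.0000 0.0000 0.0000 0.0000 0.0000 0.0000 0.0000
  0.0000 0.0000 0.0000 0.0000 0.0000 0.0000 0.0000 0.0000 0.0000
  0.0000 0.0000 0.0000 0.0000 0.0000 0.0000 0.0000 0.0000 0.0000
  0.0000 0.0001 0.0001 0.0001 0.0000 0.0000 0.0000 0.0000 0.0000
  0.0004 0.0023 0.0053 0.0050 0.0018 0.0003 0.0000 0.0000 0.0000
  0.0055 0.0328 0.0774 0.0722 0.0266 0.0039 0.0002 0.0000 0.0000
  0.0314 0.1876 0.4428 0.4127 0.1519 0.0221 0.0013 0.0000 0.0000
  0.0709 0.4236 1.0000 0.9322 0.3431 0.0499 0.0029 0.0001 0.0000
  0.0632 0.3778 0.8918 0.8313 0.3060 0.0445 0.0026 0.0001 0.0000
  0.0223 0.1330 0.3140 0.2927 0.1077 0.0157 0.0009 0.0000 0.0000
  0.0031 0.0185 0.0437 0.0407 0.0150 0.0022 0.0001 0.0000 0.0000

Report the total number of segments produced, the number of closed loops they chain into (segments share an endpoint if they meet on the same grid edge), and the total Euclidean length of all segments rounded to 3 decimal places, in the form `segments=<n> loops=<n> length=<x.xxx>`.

cell (7,1): code 0100 → (7.304,2.000)–(8.000,1.327)
cell (7,2): code 1100 → (7.384,3.000)–(7.304,2.000)
cell (7,3): code 1000 → (8.000,3.544)–(7.384,3.000)
cell (8,1): code 0110 → (8.000,1.327)–(9.000,1.456)
cell (8,3): code 1001 → (9.000,3.417)–(8.000,3.544)
cell (9,1): code 0010 → (9.000,1.456)–(9.484,2.000)
cell (9,2): code 0011 → (9.484,2.000)–(9.407,3.000)
cell (9,3): code 0001 → (9.407,3.000)–(9.000,3.417)
total: 8 segments, chained into 1 closed loop(s), length Σ = 7.124365

segments=8 loops=1 length=7.124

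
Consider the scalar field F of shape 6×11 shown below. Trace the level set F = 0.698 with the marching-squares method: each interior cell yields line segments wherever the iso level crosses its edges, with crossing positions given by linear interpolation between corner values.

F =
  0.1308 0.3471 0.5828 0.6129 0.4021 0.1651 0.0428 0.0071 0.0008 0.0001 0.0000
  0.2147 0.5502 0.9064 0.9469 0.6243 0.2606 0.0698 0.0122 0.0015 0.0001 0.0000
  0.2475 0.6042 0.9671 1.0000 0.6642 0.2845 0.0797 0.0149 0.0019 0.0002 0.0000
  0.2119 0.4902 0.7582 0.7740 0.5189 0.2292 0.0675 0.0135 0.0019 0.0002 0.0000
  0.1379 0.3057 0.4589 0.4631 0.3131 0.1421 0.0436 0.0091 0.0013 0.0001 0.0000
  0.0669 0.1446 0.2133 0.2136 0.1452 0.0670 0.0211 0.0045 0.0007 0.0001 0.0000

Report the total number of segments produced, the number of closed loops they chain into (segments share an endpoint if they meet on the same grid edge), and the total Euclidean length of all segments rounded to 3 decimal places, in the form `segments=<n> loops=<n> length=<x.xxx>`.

cell (0,1): code 0100 → (0.356,2.000)–(1.000,1.415)
cell (0,2): code 1100 → (0.255,3.000)–(0.356,2.000)
cell (0,3): code 1000 → (1.000,3.772)–(0.255,3.000)
cell (1,1): code 0110 → (1.000,1.415)–(2.000,1.258)
cell (1,3): code 1001 → (2.000,3.899)–(1.000,3.772)
cell (2,1): code 0110 → (2.000,1.258)–(3.000,1.775)
cell (2,3): code 1001 → (3.000,3.298)–(2.000,3.899)
cell (3,1): code 0010 → (3.000,1.775)–(3.201,2.000)
cell (3,2): code 0011 → (3.201,2.000)–(3.244,3.000)
cell (3,3): code 0001 → (3.244,3.000)–(3.000,3.298)
total: 10 segments, chained into 1 closed loop(s), length Σ = 8.948605

segments=10 loops=1 length=8.949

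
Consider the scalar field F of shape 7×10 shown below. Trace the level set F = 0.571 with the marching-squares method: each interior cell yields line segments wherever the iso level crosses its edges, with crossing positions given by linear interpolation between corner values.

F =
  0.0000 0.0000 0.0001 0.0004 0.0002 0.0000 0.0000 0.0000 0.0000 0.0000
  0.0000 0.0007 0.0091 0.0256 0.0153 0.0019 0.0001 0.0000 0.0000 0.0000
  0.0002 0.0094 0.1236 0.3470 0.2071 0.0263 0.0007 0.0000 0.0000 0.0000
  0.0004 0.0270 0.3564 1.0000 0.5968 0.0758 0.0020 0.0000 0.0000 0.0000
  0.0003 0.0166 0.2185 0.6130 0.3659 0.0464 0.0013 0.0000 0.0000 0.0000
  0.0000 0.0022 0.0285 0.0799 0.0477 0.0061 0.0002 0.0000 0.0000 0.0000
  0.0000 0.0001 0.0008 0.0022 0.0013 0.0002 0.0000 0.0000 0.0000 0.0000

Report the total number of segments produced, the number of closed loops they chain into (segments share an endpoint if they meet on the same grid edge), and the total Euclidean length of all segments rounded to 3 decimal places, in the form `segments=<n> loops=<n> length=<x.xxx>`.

cell (2,2): code 0100 → (2.343,3.000)–(3.000,2.333)
cell (2,3): code 1100 → (2.934,4.000)–(2.343,3.000)
cell (2,4): code 1000 → (3.000,4.050)–(2.934,4.000)
cell (3,2): code 0110 → (3.000,2.333)–(4.000,2.894)
cell (3,3): code 1011 → (4.000,3.170)–(3.112,4.000)
cell (3,4): code 0001 → (3.112,4.000)–(3.000,4.050)
cell (4,2): code 0010 → (4.000,2.894)–(4.079,3.000)
cell (4,3): code 0001 → (4.079,3.000)–(4.000,3.170)
total: 8 segments, chained into 1 closed loop(s), length Σ = 4.983935

segments=8 loops=1 length=4.984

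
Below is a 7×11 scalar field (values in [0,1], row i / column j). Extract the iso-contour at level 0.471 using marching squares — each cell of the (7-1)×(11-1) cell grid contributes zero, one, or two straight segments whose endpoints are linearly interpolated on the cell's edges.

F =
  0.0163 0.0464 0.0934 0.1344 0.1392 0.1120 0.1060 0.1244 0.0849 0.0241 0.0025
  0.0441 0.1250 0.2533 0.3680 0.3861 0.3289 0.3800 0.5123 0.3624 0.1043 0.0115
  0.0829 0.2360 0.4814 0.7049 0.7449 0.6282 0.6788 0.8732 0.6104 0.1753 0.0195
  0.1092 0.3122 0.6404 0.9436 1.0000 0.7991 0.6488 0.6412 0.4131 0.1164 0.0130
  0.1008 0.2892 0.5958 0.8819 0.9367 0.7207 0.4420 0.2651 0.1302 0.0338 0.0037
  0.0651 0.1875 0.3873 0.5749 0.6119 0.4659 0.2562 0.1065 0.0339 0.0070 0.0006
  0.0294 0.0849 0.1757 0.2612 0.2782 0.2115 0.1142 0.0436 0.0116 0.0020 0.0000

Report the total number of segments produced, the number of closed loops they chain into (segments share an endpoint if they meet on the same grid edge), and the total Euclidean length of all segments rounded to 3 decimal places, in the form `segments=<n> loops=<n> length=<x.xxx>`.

segments=24 loops=1 length=17.968

cell (0,6): code 0100 → (0.894,7.000)–(1.000,6.688)
cell (0,7): code 1000 → (1.000,7.276)–(0.894,7.000)
cell (1,1): code 0100 → (1.954,2.000)–(2.000,1.958)
cell (1,2): code 1100 → (1.306,3.000)–(1.954,2.000)
cell (1,3): code 1100 → (1.237,4.000)–(1.306,3.000)
cell (1,4): code 1100 → (1.475,5.000)–(1.237,4.000)
cell (1,5): code 1100 → (1.305,6.000)–(1.475,5.000)
cell (1,6): code 1110 → (1.000,6.688)–(1.305,6.000)
cell (1,7): code 1101 → (1.438,8.000)–(1.000,7.276)
cell (1,8): code 1000 → (2.000,8.320)–(1.438,8.000)
cell (2,1): code 0110 → (2.000,1.958)–(3.000,1.484)
cell (2,7): code 1011 → (3.000,7.746)–(2.707,8.000)
cell (2,8): code 0001 → (2.707,8.000)–(2.000,8.320)
cell (3,1): code 0110 → (3.000,1.484)–(4.000,1.593)
cell (3,5): code 1011 → (4.000,5.896)–(3.860,6.000)
cell (3,6): code 0011 → (3.860,6.000)–(3.453,7.000)
cell (3,7): code 0001 → (3.453,7.000)–(3.000,7.746)
cell (4,1): code 0010 → (4.000,1.593)–(4.599,2.000)
cell (4,2): code 0111 → (4.599,2.000)–(5.000,2.446)
cell (4,4): code 1011 → (5.000,4.965)–(4.980,5.000)
cell (4,5): code 0001 → (4.980,5.000)–(4.000,5.896)
cell (5,2): code 0010 → (5.000,2.446)–(5.331,3.000)
cell (5,3): code 0011 → (5.331,3.000)–(5.422,4.000)
cell (5,4): code 0001 → (5.422,4.000)–(5.000,4.965)
total: 24 segments, chained into 1 closed loop(s), length Σ = 17.968187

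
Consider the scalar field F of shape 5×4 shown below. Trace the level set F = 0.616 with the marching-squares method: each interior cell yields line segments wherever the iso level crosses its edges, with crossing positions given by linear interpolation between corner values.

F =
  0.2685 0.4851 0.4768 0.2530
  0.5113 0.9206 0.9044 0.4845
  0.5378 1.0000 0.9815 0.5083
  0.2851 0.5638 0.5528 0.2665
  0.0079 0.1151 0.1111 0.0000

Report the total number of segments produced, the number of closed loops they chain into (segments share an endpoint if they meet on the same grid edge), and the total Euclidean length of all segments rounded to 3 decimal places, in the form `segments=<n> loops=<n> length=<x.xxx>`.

cell (0,0): code 0100 → (0.301,1.000)–(1.000,0.256)
cell (0,1): code 1100 → (0.326,2.000)–(0.301,1.000)
cell (0,2): code 1000 → (1.000,2.687)–(0.326,2.000)
cell (1,0): code 0110 → (1.000,0.256)–(2.000,0.169)
cell (1,2): code 1001 → (2.000,2.772)–(1.000,2.687)
cell (2,0): code 0010 → (2.000,0.169)–(2.880,1.000)
cell (2,1): code 0011 → (2.880,1.000)–(2.853,2.000)
cell (2,2): code 0001 → (2.853,2.000)–(2.000,2.772)
total: 8 segments, chained into 1 closed loop(s), length Σ = 8.352896

segments=8 loops=1 length=8.353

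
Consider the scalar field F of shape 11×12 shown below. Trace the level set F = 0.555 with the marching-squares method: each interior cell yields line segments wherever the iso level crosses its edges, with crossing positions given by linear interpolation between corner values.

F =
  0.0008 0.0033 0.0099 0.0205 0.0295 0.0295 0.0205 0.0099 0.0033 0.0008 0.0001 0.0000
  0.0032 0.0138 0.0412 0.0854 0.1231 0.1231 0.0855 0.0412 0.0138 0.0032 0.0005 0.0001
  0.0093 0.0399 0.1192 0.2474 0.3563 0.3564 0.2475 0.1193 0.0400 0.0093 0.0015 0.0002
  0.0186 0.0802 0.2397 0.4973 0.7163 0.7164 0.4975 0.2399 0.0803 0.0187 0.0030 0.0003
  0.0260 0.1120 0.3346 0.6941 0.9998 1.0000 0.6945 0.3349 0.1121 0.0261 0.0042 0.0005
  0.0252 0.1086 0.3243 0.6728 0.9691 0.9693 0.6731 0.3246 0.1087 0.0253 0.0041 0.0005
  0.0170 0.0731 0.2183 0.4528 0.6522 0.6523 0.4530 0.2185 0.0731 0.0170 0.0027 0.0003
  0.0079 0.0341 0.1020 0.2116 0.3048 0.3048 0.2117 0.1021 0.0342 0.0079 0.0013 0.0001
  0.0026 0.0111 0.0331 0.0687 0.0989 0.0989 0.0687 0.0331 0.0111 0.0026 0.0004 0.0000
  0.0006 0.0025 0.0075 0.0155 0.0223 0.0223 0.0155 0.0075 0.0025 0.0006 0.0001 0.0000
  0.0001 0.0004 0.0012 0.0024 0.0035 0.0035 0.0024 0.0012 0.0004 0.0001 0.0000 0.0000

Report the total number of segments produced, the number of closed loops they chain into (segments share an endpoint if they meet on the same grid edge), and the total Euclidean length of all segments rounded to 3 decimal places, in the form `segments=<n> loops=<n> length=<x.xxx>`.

segments=16 loops=1 length=11.902

cell (2,3): code 0100 → (2.552,4.000)–(3.000,3.263)
cell (2,4): code 1100 → (2.552,5.000)–(2.552,4.000)
cell (2,5): code 1000 → (3.000,5.737)–(2.552,5.000)
cell (3,2): code 0100 → (3.293,3.000)–(4.000,2.613)
cell (3,3): code 1110 → (3.000,3.263)–(3.293,3.000)
cell (3,5): code 1101 → (3.292,6.000)–(3.000,5.737)
cell (3,6): code 1000 → (4.000,6.388)–(3.292,6.000)
cell (4,2): code 0110 → (4.000,2.613)–(5.000,2.662)
cell (4,6): code 1001 → (5.000,6.339)–(4.000,6.388)
cell (5,2): code 0010 → (5.000,2.662)–(5.535,3.000)
cell (5,3): code 0111 → (5.535,3.000)–(6.000,3.513)
cell (5,5): code 1011 → (6.000,5.488)–(5.537,6.000)
cell (5,6): code 0001 → (5.537,6.000)–(5.000,6.339)
cell (6,3): code 0010 → (6.000,3.513)–(6.280,4.000)
cell (6,4): code 0011 → (6.280,4.000)–(6.280,5.000)
cell (6,5): code 0001 → (6.280,5.000)–(6.000,5.488)
total: 16 segments, chained into 1 closed loop(s), length Σ = 11.902364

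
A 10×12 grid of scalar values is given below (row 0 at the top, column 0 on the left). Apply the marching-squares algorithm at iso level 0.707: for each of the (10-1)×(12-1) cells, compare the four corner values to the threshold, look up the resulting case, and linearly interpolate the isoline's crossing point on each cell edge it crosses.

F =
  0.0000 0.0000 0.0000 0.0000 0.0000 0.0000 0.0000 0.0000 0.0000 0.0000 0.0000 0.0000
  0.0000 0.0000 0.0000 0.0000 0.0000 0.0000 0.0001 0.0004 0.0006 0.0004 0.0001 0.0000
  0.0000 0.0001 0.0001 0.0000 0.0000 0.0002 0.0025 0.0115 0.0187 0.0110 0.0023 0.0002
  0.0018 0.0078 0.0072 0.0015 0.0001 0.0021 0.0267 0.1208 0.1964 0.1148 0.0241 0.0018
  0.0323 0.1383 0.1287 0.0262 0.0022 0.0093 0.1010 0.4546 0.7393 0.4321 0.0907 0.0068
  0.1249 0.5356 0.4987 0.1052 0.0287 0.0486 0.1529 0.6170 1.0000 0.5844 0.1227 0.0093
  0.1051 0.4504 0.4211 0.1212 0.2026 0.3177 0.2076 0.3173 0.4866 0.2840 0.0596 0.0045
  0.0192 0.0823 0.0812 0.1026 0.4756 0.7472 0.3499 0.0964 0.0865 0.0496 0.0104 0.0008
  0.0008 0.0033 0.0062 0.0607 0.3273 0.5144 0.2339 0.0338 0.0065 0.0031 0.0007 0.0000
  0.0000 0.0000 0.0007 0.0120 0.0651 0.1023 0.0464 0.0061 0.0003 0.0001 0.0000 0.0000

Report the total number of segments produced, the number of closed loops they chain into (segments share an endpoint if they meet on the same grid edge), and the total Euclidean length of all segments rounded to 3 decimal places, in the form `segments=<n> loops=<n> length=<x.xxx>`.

segments=10 loops=2 length=5.211

cell (3,7): code 0100 → (3.941,8.000)–(4.000,7.887)
cell (3,8): code 1000 → (4.000,8.105)–(3.941,8.000)
cell (4,7): code 0110 → (4.000,7.887)–(5.000,7.235)
cell (4,8): code 1001 → (5.000,8.705)–(4.000,8.105)
cell (5,7): code 0010 → (5.000,7.235)–(5.571,8.000)
cell (5,8): code 0001 → (5.571,8.000)–(5.000,8.705)
cell (6,4): code 0100 → (6.906,5.000)–(7.000,4.852)
cell (6,5): code 1000 → (7.000,5.101)–(6.906,5.000)
cell (7,4): code 0010 → (7.000,4.852)–(7.173,5.000)
cell (7,5): code 0001 → (7.173,5.000)–(7.000,5.101)
total: 10 segments, chained into 2 closed loop(s), length Σ = 5.210588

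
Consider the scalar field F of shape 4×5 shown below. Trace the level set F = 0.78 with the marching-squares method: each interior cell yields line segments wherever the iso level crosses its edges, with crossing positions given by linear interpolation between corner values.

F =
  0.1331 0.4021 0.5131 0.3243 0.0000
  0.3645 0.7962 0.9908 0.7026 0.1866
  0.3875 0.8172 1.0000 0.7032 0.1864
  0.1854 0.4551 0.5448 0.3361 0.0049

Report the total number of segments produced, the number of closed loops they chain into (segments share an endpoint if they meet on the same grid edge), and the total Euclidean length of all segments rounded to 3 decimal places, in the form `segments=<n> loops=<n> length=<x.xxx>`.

cell (0,0): code 0100 → (0.959,1.000)–(1.000,0.962)
cell (0,1): code 1100 → (0.559,2.000)–(0.959,1.000)
cell (0,2): code 1000 → (1.000,2.731)–(0.559,2.000)
cell (1,0): code 0110 → (1.000,0.962)–(2.000,0.913)
cell (1,2): code 1001 → (2.000,2.741)–(1.000,2.731)
cell (2,0): code 0010 → (2.000,0.913)–(2.103,1.000)
cell (2,1): code 0011 → (2.103,1.000)–(2.483,2.000)
cell (2,2): code 0001 → (2.483,2.000)–(2.000,2.741)
total: 8 segments, chained into 1 closed loop(s), length Σ = 6.077448

segments=8 loops=1 length=6.077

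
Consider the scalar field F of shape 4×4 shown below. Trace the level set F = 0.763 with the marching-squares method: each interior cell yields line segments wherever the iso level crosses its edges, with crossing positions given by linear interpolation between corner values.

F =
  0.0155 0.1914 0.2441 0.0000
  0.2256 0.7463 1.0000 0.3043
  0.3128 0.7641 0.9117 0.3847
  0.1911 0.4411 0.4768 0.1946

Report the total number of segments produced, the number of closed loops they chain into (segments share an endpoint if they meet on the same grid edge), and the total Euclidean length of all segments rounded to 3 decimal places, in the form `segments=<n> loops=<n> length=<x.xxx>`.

cell (0,1): code 0100 → (0.686,2.000)–(1.000,1.066)
cell (0,2): code 1000 → (1.000,2.341)–(0.686,2.000)
cell (1,0): code 0100 → (1.938,1.000)–(2.000,0.998)
cell (1,1): code 1110 → (1.000,1.066)–(1.938,1.000)
cell (1,2): code 1001 → (2.000,2.282)–(1.000,2.341)
cell (2,0): code 0010 → (2.000,0.998)–(2.003,1.000)
cell (2,1): code 0011 → (2.003,1.000)–(2.342,2.000)
cell (2,2): code 0001 → (2.342,2.000)–(2.000,2.282)
total: 8 segments, chained into 1 closed loop(s), length Σ = 4.955675

segments=8 loops=1 length=4.956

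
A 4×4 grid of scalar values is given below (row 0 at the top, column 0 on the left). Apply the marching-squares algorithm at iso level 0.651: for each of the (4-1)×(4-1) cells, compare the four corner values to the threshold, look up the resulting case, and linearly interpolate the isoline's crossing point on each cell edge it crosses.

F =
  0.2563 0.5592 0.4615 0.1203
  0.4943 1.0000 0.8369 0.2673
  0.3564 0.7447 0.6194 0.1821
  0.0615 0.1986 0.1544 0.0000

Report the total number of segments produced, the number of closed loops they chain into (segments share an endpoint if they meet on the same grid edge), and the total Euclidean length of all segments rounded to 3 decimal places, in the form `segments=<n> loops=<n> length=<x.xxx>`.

cell (0,0): code 0100 → (0.208,1.000)–(1.000,0.310)
cell (0,1): code 1100 → (0.505,2.000)–(0.208,1.000)
cell (0,2): code 1000 → (1.000,2.326)–(0.505,2.000)
cell (1,0): code 0110 → (1.000,0.310)–(2.000,0.759)
cell (1,1): code 1011 → (2.000,1.748)–(1.855,2.000)
cell (1,2): code 0001 → (1.855,2.000)–(1.000,2.326)
cell (2,0): code 0010 → (2.000,0.759)–(2.172,1.000)
cell (2,1): code 0001 → (2.172,1.000)–(2.000,1.748)
total: 8 segments, chained into 1 closed loop(s), length Σ = 6.051812

segments=8 loops=1 length=6.052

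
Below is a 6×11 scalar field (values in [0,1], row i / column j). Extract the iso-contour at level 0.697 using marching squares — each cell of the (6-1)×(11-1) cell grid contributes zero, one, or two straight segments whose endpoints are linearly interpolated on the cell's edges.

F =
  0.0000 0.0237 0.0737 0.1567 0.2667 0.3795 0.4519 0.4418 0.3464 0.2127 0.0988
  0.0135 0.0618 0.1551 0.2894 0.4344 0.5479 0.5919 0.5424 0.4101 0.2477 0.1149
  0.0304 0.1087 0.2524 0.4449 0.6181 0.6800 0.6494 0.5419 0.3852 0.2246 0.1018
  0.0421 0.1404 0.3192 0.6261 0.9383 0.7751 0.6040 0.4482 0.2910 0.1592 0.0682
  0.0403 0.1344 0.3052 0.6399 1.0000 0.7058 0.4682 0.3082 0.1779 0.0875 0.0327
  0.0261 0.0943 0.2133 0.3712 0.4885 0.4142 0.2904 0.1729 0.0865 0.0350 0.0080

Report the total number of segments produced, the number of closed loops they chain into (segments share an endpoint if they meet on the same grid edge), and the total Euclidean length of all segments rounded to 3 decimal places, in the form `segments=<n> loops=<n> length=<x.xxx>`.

cell (2,3): code 0100 → (2.246,4.000)–(3.000,3.227)
cell (2,4): code 1100 → (2.179,5.000)–(2.246,4.000)
cell (2,5): code 1000 → (3.000,5.456)–(2.179,5.000)
cell (3,3): code 0110 → (3.000,3.227)–(4.000,3.159)
cell (3,5): code 1001 → (4.000,5.037)–(3.000,5.456)
cell (4,3): code 0010 → (4.000,3.159)–(4.592,4.000)
cell (4,4): code 0011 → (4.592,4.000)–(4.030,5.000)
cell (4,5): code 0001 → (4.030,5.000)–(4.000,5.037)
total: 8 segments, chained into 1 closed loop(s), length Σ = 7.332088

segments=8 loops=1 length=7.332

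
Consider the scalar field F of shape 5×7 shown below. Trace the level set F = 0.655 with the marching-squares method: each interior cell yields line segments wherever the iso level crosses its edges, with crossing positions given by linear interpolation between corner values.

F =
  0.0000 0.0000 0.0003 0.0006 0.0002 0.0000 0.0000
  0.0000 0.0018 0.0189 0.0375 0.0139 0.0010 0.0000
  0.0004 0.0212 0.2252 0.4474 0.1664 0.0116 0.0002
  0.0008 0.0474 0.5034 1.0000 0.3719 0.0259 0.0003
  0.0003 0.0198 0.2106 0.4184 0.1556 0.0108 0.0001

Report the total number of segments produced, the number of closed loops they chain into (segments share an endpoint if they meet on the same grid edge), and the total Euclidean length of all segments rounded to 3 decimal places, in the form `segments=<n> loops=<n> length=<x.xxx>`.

segments=4 loops=1 length=3.488

cell (2,2): code 0100 → (2.376,3.000)–(3.000,2.305)
cell (2,3): code 1000 → (3.000,3.549)–(2.376,3.000)
cell (3,2): code 0010 → (3.000,2.305)–(3.593,3.000)
cell (3,3): code 0001 → (3.593,3.000)–(3.000,3.549)
total: 4 segments, chained into 1 closed loop(s), length Σ = 3.487549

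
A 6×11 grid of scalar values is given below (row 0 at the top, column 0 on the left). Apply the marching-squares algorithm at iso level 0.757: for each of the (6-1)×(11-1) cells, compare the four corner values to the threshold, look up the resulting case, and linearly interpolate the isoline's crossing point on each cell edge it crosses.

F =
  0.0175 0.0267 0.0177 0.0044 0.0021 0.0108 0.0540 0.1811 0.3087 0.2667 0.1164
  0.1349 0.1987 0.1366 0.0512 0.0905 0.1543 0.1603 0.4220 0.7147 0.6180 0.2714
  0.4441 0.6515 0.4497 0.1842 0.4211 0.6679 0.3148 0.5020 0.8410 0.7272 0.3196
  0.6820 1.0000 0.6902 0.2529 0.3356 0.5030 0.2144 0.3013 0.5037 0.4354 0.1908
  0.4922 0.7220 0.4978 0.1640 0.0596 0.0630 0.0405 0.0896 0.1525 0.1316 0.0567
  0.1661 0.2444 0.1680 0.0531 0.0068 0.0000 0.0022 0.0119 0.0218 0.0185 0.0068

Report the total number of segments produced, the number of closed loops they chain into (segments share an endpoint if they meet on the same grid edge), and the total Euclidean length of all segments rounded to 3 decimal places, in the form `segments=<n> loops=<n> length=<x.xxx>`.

cell (1,7): code 0100 → (1.335,8.000)–(2.000,7.752)
cell (1,8): code 1000 → (2.000,8.738)–(1.335,8.000)
cell (2,0): code 0100 → (2.303,1.000)–(3.000,0.236)
cell (2,1): code 1000 → (3.000,1.784)–(2.303,1.000)
cell (2,7): code 0010 → (2.000,7.752)–(2.249,8.000)
cell (2,8): code 0001 → (2.249,8.000)–(2.000,8.738)
cell (3,0): code 0010 → (3.000,0.236)–(3.874,1.000)
cell (3,1): code 0001 → (3.874,1.000)–(3.000,1.784)
total: 8 segments, chained into 2 closed loop(s), length Σ = 7.253057

segments=8 loops=2 length=7.253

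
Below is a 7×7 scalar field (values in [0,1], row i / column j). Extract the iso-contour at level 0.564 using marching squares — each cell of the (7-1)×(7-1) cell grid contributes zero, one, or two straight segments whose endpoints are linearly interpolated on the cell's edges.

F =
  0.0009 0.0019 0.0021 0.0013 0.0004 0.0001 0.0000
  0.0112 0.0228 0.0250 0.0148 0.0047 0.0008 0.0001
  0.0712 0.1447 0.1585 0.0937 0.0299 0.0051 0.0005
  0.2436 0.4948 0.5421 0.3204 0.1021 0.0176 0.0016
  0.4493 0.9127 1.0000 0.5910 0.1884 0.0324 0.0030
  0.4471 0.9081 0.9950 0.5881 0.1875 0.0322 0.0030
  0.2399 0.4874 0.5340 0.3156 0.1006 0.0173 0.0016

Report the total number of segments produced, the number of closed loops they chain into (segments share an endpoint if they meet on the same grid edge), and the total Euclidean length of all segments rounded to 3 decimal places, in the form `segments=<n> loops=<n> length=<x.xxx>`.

cell (3,0): code 0100 → (3.166,1.000)–(4.000,0.248)
cell (3,1): code 1100 → (3.048,2.000)–(3.166,1.000)
cell (3,2): code 1100 → (3.900,3.000)–(3.048,2.000)
cell (3,3): code 1000 → (4.000,3.067)–(3.900,3.000)
cell (4,0): code 0110 → (4.000,0.248)–(5.000,0.254)
cell (4,3): code 1001 → (5.000,3.060)–(4.000,3.067)
cell (5,0): code 0010 → (5.000,0.254)–(5.818,1.000)
cell (5,1): code 0011 → (5.818,1.000)–(5.935,2.000)
cell (5,2): code 0011 → (5.935,2.000)–(5.088,3.000)
cell (5,3): code 0001 → (5.088,3.000)–(5.000,3.060)
total: 10 segments, chained into 1 closed loop(s), length Σ = 9.096025

segments=10 loops=1 length=9.096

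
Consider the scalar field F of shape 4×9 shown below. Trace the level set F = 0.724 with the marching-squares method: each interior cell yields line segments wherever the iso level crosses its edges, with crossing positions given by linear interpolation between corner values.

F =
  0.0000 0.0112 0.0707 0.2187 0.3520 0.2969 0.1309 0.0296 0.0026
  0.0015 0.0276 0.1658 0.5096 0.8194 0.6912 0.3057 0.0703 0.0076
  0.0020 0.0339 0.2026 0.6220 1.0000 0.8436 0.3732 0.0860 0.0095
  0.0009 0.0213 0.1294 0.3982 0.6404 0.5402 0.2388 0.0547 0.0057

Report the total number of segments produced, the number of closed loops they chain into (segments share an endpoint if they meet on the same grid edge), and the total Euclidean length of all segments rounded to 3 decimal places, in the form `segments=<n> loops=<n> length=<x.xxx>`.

segments=8 loops=1 length=5.982

cell (0,3): code 0100 → (0.796,4.000)–(1.000,3.692)
cell (0,4): code 1000 → (1.000,4.744)–(0.796,4.000)
cell (1,3): code 0110 → (1.000,3.692)–(2.000,3.270)
cell (1,4): code 1101 → (1.215,5.000)–(1.000,4.744)
cell (1,5): code 1000 → (2.000,5.254)–(1.215,5.000)
cell (2,3): code 0010 → (2.000,3.270)–(2.768,4.000)
cell (2,4): code 0011 → (2.768,4.000)–(2.394,5.000)
cell (2,5): code 0001 → (2.394,5.000)–(2.000,5.254)
total: 8 segments, chained into 1 closed loop(s), length Σ = 5.981668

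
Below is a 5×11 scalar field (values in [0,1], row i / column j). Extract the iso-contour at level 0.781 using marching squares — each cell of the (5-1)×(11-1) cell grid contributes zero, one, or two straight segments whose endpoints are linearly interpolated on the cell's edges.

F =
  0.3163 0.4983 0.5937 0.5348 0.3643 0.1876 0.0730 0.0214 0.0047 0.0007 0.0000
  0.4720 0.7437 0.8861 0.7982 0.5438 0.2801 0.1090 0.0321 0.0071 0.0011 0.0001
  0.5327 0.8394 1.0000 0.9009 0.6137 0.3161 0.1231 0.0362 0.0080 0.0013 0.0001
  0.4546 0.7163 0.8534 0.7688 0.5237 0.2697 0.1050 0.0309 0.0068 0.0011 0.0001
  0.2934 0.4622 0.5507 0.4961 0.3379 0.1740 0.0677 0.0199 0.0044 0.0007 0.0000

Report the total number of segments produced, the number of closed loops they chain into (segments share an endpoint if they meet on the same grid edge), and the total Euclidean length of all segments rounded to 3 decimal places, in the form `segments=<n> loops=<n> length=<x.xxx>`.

cell (0,1): code 0100 → (0.641,2.000)–(1.000,1.262)
cell (0,2): code 1100 → (0.935,3.000)–(0.641,2.000)
cell (0,3): code 1000 → (1.000,3.068)–(0.935,3.000)
cell (1,0): code 0100 → (1.390,1.000)–(2.000,0.810)
cell (1,1): code 1110 → (1.000,1.262)–(1.390,1.000)
cell (1,3): code 1001 → (2.000,3.417)–(1.000,3.068)
cell (2,0): code 0010 → (2.000,0.810)–(2.474,1.000)
cell (2,1): code 0111 → (2.474,1.000)–(3.000,1.472)
cell (2,2): code 1011 → (3.000,2.856)–(2.908,3.000)
cell (2,3): code 0001 → (2.908,3.000)–(2.000,3.417)
cell (3,1): code 0010 → (3.000,1.472)–(3.239,2.000)
cell (3,2): code 0001 → (3.239,2.000)–(3.000,2.856)
total: 12 segments, chained into 1 closed loop(s), length Σ = 7.981759

segments=12 loops=1 length=7.982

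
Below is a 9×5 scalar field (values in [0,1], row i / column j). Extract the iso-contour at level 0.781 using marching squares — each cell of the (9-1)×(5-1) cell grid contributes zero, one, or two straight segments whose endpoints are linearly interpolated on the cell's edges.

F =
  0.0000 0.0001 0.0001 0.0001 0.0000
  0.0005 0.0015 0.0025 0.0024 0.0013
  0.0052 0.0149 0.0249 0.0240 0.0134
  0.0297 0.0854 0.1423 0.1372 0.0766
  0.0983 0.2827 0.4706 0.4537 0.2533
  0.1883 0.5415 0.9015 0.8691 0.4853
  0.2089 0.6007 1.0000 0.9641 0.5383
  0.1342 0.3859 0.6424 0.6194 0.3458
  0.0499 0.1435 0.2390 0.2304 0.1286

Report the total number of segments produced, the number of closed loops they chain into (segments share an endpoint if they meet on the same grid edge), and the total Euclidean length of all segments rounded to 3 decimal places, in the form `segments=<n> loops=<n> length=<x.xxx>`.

segments=8 loops=1 length=6.302

cell (4,1): code 0100 → (4.720,2.000)–(5.000,1.665)
cell (4,2): code 1100 → (4.788,3.000)–(4.720,2.000)
cell (4,3): code 1000 → (5.000,3.230)–(4.788,3.000)
cell (5,1): code 0110 → (5.000,1.665)–(6.000,1.452)
cell (5,3): code 1001 → (6.000,3.430)–(5.000,3.230)
cell (6,1): code 0010 → (6.000,1.452)–(6.612,2.000)
cell (6,2): code 0011 → (6.612,2.000)–(6.531,3.000)
cell (6,3): code 0001 → (6.531,3.000)–(6.000,3.430)
total: 8 segments, chained into 1 closed loop(s), length Σ = 6.302282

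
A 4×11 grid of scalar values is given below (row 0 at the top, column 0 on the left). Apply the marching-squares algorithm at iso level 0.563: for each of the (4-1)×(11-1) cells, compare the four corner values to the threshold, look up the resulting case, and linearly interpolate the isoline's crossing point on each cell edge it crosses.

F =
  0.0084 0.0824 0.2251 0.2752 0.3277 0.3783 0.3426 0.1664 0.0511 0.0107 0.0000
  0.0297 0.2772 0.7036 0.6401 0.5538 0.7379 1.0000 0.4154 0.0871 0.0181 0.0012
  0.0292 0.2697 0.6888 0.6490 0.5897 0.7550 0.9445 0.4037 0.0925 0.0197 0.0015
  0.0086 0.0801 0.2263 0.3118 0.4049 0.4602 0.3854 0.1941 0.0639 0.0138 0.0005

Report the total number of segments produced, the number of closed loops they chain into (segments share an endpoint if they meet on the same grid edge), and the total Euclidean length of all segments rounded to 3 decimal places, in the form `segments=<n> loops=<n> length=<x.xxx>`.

segments=16 loops=1 length=13.501

cell (0,1): code 0100 → (0.706,2.000)–(1.000,1.670)
cell (0,2): code 1100 → (0.789,3.000)–(0.706,2.000)
cell (0,3): code 1000 → (1.000,3.893)–(0.789,3.000)
cell (0,4): code 0100 → (0.514,5.000)–(1.000,4.050)
cell (0,5): code 1100 → (0.335,6.000)–(0.514,5.000)
cell (0,6): code 1000 → (1.000,6.748)–(0.335,6.000)
cell (1,1): code 0110 → (1.000,1.670)–(2.000,1.700)
cell (1,3): code 1101 → (1.256,4.000)–(1.000,3.893)
cell (1,4): code 1110 → (1.000,4.050)–(1.256,4.000)
cell (1,6): code 1001 → (2.000,6.705)–(1.000,6.748)
cell (2,1): code 0010 → (2.000,1.700)–(2.272,2.000)
cell (2,2): code 0011 → (2.272,2.000)–(2.255,3.000)
cell (2,3): code 0011 → (2.255,3.000)–(2.144,4.000)
cell (2,4): code 0011 → (2.144,4.000)–(2.651,5.000)
cell (2,5): code 0011 → (2.651,5.000)–(2.682,6.000)
cell (2,6): code 0001 → (2.682,6.000)–(2.000,6.705)
total: 16 segments, chained into 1 closed loop(s), length Σ = 13.500818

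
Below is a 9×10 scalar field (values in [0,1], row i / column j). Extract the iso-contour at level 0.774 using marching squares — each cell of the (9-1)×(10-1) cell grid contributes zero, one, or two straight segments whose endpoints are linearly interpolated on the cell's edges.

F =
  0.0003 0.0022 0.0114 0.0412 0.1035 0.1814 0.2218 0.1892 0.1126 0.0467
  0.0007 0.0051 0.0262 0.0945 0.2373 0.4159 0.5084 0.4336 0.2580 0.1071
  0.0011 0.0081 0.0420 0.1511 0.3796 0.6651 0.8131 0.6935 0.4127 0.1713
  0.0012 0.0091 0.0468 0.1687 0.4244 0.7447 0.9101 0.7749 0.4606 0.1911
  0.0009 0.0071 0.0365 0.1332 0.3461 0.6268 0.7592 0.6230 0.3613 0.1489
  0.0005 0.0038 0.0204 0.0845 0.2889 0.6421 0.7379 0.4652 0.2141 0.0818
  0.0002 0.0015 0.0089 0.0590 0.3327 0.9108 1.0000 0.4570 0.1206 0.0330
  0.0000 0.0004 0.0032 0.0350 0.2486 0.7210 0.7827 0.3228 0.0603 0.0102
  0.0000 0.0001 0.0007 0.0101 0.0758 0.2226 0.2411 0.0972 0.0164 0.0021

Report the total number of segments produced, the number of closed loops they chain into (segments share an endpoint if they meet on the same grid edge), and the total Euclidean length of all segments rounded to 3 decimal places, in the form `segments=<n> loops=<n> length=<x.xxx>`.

segments=16 loops=2 length=11.052

cell (1,5): code 0100 → (1.872,6.000)–(2.000,5.736)
cell (1,6): code 1000 → (2.000,6.327)–(1.872,6.000)
cell (2,5): code 0110 → (2.000,5.736)–(3.000,5.177)
cell (2,6): code 1101 → (2.989,7.000)–(2.000,6.327)
cell (2,7): code 1000 → (3.000,7.003)–(2.989,7.000)
cell (3,5): code 0010 → (3.000,5.177)–(3.902,6.000)
cell (3,6): code 0011 → (3.902,6.000)–(3.006,7.000)
cell (3,7): code 0001 → (3.006,7.000)–(3.000,7.003)
cell (5,4): code 0100 → (5.491,5.000)–(6.000,4.763)
cell (5,5): code 1100 → (5.138,6.000)–(5.491,5.000)
cell (5,6): code 1000 → (6.000,6.416)–(5.138,6.000)
cell (6,4): code 0010 → (6.000,4.763)–(6.721,5.000)
cell (6,5): code 0111 → (6.721,5.000)–(7.000,5.859)
cell (6,6): code 1001 → (7.000,6.019)–(6.000,6.416)
cell (7,5): code 0010 → (7.000,5.859)–(7.016,6.000)
cell (7,6): code 0001 → (7.016,6.000)–(7.000,6.019)
total: 16 segments, chained into 2 closed loop(s), length Σ = 11.052244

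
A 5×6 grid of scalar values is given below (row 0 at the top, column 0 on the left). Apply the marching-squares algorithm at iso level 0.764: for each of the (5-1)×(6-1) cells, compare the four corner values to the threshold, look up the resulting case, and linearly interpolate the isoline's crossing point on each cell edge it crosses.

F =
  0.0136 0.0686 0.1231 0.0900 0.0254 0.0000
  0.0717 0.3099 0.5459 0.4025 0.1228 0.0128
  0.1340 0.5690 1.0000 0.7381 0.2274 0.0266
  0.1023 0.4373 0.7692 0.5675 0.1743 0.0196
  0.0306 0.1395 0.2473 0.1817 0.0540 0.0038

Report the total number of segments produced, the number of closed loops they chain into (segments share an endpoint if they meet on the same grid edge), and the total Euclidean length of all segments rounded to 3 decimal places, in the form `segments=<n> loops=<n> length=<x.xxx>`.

segments=6 loops=1 length=4.303

cell (1,1): code 0100 → (1.480,2.000)–(2.000,1.452)
cell (1,2): code 1000 → (2.000,2.901)–(1.480,2.000)
cell (2,1): code 0110 → (2.000,1.452)–(3.000,1.984)
cell (2,2): code 1001 → (3.000,2.026)–(2.000,2.901)
cell (3,1): code 0010 → (3.000,1.984)–(3.010,2.000)
cell (3,2): code 0001 → (3.010,2.000)–(3.000,2.026)
total: 6 segments, chained into 1 closed loop(s), length Σ = 4.303017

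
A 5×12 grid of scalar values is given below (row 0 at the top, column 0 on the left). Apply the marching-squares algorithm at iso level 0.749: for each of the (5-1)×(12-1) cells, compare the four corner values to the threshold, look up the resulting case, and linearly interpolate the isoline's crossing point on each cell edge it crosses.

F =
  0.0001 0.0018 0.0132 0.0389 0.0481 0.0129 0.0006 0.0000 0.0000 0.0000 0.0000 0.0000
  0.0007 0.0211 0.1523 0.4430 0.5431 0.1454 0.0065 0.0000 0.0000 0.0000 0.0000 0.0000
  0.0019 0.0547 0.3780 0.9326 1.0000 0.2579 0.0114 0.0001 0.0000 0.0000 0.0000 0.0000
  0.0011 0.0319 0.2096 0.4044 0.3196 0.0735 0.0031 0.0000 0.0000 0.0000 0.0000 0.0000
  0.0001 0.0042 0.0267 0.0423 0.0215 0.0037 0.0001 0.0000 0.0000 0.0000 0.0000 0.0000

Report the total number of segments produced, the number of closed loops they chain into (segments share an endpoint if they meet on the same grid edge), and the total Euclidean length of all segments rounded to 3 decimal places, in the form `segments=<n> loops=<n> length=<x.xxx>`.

segments=6 loops=1 length=4.141

cell (1,2): code 0100 → (1.625,3.000)–(2.000,2.669)
cell (1,3): code 1100 → (1.451,4.000)–(1.625,3.000)
cell (1,4): code 1000 → (2.000,4.338)–(1.451,4.000)
cell (2,2): code 0010 → (2.000,2.669)–(2.348,3.000)
cell (2,3): code 0011 → (2.348,3.000)–(2.369,4.000)
cell (2,4): code 0001 → (2.369,4.000)–(2.000,4.338)
total: 6 segments, chained into 1 closed loop(s), length Σ = 4.141162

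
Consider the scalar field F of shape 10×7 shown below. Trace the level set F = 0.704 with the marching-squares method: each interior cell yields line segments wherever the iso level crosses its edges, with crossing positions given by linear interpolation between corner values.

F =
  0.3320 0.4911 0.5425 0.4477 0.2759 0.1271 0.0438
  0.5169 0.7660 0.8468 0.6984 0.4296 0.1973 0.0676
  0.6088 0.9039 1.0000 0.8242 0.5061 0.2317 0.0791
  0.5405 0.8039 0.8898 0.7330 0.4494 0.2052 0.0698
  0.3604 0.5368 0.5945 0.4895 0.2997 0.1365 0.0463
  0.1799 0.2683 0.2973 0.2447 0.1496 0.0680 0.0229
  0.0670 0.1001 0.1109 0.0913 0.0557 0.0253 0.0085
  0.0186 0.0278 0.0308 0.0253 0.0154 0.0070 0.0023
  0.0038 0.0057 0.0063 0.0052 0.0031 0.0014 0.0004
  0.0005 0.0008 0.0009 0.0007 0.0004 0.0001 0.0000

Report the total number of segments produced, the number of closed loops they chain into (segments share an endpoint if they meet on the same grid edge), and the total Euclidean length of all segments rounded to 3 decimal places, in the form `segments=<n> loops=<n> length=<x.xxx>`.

cell (0,0): code 0100 → (0.774,1.000)–(1.000,0.751)
cell (0,1): code 1100 → (0.531,2.000)–(0.774,1.000)
cell (0,2): code 1000 → (1.000,2.962)–(0.531,2.000)
cell (1,0): code 0110 → (1.000,0.751)–(2.000,0.323)
cell (1,2): code 1101 → (1.045,3.000)–(1.000,2.962)
cell (1,3): code 1000 → (2.000,3.378)–(1.045,3.000)
cell (2,0): code 0110 → (2.000,0.323)–(3.000,0.621)
cell (2,3): code 1001 → (3.000,3.102)–(2.000,3.378)
cell (3,0): code 0010 → (3.000,0.621)–(3.374,1.000)
cell (3,1): code 0011 → (3.374,1.000)–(3.629,2.000)
cell (3,2): code 0011 → (3.629,2.000)–(3.119,3.000)
cell (3,3): code 0001 → (3.119,3.000)–(3.000,3.102)
total: 12 segments, chained into 1 closed loop(s), length Σ = 9.534586

segments=12 loops=1 length=9.535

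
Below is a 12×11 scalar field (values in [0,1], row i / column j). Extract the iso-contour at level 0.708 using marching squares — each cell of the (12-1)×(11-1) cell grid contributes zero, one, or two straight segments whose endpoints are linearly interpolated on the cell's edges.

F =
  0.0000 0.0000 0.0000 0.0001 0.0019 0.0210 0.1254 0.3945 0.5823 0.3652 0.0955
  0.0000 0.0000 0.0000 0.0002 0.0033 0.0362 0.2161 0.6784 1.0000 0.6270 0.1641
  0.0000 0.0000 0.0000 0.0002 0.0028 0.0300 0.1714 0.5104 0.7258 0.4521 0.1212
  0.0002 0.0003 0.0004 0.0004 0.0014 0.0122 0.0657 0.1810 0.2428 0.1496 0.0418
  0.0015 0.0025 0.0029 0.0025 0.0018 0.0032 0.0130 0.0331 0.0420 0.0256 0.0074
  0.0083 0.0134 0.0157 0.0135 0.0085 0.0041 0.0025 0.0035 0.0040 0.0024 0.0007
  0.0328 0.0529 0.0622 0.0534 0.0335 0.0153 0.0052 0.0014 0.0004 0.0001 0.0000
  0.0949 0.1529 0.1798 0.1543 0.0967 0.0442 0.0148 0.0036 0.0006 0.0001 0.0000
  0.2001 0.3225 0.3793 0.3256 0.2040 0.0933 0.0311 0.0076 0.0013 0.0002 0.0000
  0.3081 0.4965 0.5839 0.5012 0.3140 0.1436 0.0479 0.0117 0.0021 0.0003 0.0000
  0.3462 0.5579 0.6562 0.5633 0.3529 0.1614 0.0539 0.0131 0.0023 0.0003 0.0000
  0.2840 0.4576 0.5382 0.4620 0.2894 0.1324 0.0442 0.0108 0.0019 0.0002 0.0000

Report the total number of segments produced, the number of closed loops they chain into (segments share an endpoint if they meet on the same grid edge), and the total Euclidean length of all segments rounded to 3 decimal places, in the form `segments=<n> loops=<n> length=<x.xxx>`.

segments=6 loops=1 length=4.888

cell (0,7): code 0100 → (0.301,8.000)–(1.000,7.092)
cell (0,8): code 1000 → (1.000,8.783)–(0.301,8.000)
cell (1,7): code 0110 → (1.000,7.092)–(2.000,7.917)
cell (1,8): code 1001 → (2.000,8.065)–(1.000,8.783)
cell (2,7): code 0010 → (2.000,7.917)–(2.037,8.000)
cell (2,8): code 0001 → (2.037,8.000)–(2.000,8.065)
total: 6 segments, chained into 1 closed loop(s), length Σ = 4.888221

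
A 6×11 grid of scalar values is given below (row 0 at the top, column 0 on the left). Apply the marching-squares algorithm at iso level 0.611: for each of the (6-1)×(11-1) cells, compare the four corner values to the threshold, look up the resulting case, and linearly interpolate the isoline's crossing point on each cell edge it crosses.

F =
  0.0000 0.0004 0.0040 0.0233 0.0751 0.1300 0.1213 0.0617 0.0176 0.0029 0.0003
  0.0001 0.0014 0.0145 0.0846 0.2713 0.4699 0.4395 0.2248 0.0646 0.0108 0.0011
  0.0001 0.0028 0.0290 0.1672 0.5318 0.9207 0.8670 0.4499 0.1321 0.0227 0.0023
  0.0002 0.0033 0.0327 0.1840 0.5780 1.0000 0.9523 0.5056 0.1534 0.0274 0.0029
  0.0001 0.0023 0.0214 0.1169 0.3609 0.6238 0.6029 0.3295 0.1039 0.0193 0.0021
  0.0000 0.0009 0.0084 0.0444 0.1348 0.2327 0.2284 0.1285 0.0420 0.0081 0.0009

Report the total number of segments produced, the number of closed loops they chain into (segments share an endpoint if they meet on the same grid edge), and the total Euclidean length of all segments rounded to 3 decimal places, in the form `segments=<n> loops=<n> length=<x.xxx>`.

cell (1,4): code 0100 → (1.313,5.000)–(2.000,4.204)
cell (1,5): code 1100 → (1.401,6.000)–(1.313,5.000)
cell (1,6): code 1000 → (2.000,6.614)–(1.401,6.000)
cell (2,4): code 0110 → (2.000,4.204)–(3.000,4.078)
cell (2,6): code 1001 → (3.000,6.764)–(2.000,6.614)
cell (3,4): code 0110 → (3.000,4.078)–(4.000,4.951)
cell (3,5): code 1011 → (4.000,5.612)–(3.977,6.000)
cell (3,6): code 0001 → (3.977,6.000)–(3.000,6.764)
cell (4,4): code 0010 → (4.000,4.951)–(4.033,5.000)
cell (4,5): code 0001 → (4.033,5.000)–(4.000,5.612)
total: 10 segments, chained into 1 closed loop(s), length Σ = 8.560073

segments=10 loops=1 length=8.560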